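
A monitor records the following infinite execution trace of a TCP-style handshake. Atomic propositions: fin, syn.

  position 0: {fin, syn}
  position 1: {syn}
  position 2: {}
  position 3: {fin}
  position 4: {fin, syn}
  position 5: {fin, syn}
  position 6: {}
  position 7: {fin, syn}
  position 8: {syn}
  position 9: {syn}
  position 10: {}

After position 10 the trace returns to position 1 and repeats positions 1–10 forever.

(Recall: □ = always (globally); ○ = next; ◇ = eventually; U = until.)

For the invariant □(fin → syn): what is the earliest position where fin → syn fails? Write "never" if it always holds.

3

Check fin → syn at each position in order: 0 ✓, 1 ✓, 2 ✓.
At position 3 the labels are {fin}, so fin → syn is false there. This is the first violation.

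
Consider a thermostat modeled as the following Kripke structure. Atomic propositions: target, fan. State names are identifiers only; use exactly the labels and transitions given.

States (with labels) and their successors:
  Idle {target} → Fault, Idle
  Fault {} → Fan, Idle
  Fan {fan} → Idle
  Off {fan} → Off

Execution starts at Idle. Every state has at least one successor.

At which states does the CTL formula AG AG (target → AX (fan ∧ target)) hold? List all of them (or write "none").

States satisfying AG (target → AX (fan ∧ target)): {Off}.
States satisfying AG AG (target → AX (fan ∧ target)): {Off}.

{Off}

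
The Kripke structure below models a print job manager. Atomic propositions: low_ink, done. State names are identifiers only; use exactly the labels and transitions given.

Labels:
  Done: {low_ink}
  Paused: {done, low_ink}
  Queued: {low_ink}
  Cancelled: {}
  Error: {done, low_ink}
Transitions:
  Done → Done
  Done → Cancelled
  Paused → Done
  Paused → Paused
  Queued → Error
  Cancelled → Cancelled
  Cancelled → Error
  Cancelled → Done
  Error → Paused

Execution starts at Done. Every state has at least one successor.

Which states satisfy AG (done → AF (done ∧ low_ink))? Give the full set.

{Done, Paused, Queued, Cancelled, Error}

States satisfying done → AF (done ∧ low_ink): {Done, Paused, Queued, Cancelled, Error}.
States satisfying AG (done → AF (done ∧ low_ink)): {Done, Paused, Queued, Cancelled, Error}.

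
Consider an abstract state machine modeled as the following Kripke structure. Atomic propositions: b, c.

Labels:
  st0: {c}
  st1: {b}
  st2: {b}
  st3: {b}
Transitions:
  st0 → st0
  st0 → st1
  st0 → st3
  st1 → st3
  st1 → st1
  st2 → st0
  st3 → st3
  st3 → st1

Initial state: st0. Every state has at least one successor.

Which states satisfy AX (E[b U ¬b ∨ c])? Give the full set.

States satisfying E[b U ¬b ∨ c]: {st0, st2}.
States satisfying AX (E[b U ¬b ∨ c]): {st2}.

{st2}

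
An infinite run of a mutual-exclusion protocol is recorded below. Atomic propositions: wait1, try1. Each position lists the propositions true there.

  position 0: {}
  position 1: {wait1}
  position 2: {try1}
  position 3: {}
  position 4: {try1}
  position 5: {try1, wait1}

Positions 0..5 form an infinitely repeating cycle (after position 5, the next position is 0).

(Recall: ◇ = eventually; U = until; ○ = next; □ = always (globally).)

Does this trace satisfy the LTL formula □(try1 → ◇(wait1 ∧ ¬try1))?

try1 → ◇(wait1 ∧ ¬try1) holds at every position 0..5, and those are all positions ever visited, so □(try1 → ◇(wait1 ∧ ¬try1)) holds.
Positions where try1 holds: 2, 4, 5.
Check ◇(wait1 ∧ ¬try1) at each: 2→ok, 4→ok, 5→ok.

Satisfied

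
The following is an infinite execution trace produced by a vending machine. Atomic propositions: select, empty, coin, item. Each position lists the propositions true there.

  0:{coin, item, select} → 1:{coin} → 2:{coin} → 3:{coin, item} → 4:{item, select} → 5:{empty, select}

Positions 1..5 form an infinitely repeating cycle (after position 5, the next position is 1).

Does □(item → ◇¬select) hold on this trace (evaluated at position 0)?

Satisfied

item → ◇¬select holds at every position 0..5, and those are all positions ever visited, so □(item → ◇¬select) holds.
Positions where item holds: 0, 3, 4.
Check ◇¬select at each: 0→ok, 3→ok, 4→ok.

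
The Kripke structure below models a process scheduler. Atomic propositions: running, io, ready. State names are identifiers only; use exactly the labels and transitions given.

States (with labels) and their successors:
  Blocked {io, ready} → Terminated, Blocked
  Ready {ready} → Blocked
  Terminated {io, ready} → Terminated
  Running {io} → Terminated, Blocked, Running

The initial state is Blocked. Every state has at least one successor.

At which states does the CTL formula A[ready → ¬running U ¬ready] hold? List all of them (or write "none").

States satisfying ready → ¬running: {Blocked, Ready, Terminated, Running}.
States satisfying ¬ready: {Running}.
States satisfying A[ready → ¬running U ¬ready]: {Running}.

{Running}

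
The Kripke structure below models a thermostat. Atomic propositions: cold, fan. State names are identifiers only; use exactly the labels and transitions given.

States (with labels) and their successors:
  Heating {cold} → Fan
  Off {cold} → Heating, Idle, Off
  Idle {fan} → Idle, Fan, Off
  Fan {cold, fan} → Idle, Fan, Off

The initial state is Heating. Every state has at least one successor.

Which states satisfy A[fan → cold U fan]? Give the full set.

States satisfying fan → cold: {Heating, Off, Fan}.
States satisfying fan: {Idle, Fan}.
States satisfying A[fan → cold U fan]: {Heating, Idle, Fan}.

{Heating, Idle, Fan}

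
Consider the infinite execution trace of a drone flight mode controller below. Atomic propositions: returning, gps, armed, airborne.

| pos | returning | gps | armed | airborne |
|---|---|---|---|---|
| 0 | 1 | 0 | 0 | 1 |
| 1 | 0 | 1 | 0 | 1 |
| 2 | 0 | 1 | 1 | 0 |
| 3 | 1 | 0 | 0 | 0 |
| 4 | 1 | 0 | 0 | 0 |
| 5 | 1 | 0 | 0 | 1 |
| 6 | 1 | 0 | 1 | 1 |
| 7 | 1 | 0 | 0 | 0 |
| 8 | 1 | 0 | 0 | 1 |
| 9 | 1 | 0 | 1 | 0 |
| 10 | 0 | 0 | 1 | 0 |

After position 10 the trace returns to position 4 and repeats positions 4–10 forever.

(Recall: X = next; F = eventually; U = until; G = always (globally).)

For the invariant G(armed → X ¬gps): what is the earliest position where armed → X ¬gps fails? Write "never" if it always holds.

never

armed → X ¬gps holds at every position 0..10, and those are all the positions the trace ever visits, so the invariant G(armed → X ¬gps) is never violated.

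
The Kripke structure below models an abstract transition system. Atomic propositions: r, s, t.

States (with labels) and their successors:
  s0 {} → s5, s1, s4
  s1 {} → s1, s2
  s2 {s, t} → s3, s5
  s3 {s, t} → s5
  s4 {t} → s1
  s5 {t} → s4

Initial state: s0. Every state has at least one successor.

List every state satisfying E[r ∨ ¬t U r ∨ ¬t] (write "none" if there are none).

States satisfying r ∨ ¬t: {s0, s1}.
States satisfying E[r ∨ ¬t U r ∨ ¬t]: {s0, s1}.

{s0, s1}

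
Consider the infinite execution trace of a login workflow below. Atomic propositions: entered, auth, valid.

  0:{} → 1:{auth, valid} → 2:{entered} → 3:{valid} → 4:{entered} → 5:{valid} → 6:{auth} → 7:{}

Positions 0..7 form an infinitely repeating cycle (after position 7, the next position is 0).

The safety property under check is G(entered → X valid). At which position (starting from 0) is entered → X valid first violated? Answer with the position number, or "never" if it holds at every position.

entered → X valid holds at every position 0..7, and those are all the positions the trace ever visits, so the invariant G(entered → X valid) is never violated.

never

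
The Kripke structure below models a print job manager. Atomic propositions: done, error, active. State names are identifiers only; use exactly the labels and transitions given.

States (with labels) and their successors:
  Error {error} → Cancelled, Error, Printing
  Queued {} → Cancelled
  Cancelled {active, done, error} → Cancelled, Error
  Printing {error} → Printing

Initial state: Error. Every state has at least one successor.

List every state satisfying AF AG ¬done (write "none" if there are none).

{Printing}

States satisfying AG ¬done: {Printing}.
States satisfying AF AG ¬done: {Printing}.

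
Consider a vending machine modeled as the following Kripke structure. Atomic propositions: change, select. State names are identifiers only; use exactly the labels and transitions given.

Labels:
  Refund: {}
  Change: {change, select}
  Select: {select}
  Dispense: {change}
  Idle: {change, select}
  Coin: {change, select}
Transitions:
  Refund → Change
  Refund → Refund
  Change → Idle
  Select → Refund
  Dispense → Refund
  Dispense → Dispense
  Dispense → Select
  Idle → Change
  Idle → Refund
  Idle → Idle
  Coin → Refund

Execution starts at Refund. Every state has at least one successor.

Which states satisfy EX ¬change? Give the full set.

States satisfying ¬change: {Refund, Select}.
States satisfying EX ¬change: {Refund, Select, Dispense, Idle, Coin}.

{Refund, Select, Dispense, Idle, Coin}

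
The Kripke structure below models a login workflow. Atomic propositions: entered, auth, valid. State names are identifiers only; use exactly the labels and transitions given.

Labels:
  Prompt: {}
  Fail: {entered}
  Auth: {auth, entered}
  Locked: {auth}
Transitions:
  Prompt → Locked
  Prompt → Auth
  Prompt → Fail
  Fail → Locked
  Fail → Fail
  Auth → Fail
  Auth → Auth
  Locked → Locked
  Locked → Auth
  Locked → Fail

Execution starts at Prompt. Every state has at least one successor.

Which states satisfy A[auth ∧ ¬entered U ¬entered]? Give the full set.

States satisfying auth ∧ ¬entered: {Locked}.
States satisfying ¬entered: {Prompt, Locked}.
States satisfying A[auth ∧ ¬entered U ¬entered]: {Prompt, Locked}.

{Prompt, Locked}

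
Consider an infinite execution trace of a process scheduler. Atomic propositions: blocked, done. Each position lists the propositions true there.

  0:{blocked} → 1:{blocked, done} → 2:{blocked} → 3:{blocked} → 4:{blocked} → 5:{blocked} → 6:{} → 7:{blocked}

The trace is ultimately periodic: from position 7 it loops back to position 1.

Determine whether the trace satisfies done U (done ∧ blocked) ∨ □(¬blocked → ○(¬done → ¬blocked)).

Violated

Walking from position 0: at position 0, done ∧ blocked has not yet held and done fails, so done U (done ∧ blocked) is false.
¬blocked → ○(¬done → ¬blocked) must hold at every position from 0 onward. It fails at position 6, so □(¬blocked → ○(¬done → ¬blocked)) is false.
Positions where ¬blocked holds: 6.
Check ○(¬done → ¬blocked) at each: 6→fails.
At position 0: done U (done ∧ blocked) is false; □(¬blocked → ○(¬done → ¬blocked)) is false; so done U (done ∧ blocked) ∨ □(¬blocked → ○(¬done → ¬blocked)) is false.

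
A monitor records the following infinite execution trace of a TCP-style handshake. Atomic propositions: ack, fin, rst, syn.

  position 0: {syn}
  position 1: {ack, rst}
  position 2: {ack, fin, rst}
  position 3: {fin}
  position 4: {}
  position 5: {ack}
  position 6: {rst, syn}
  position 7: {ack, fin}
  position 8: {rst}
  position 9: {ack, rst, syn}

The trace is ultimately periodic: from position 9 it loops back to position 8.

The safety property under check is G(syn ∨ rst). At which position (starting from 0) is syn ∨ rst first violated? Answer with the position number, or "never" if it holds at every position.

3

Check syn ∨ rst at each position in order: 0 ✓, 1 ✓, 2 ✓.
At position 3 the labels are {fin}, so syn ∨ rst is false there. This is the first violation.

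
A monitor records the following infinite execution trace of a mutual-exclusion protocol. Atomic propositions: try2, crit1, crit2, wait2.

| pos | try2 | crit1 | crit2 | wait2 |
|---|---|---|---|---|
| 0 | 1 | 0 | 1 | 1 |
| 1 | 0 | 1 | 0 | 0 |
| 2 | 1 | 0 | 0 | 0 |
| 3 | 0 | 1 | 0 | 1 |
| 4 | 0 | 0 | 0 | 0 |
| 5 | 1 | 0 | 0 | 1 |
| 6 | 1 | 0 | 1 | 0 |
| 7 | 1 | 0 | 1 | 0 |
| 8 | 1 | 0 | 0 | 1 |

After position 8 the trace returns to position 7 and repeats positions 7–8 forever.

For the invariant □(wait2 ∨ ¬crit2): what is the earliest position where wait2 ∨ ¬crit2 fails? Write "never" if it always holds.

6

Check wait2 ∨ ¬crit2 at each position in order: 0 ✓, 1 ✓, 2 ✓, 3 ✓, 4 ✓, 5 ✓.
At position 6 the labels are {crit2, try2}, so wait2 ∨ ¬crit2 is false there. This is the first violation.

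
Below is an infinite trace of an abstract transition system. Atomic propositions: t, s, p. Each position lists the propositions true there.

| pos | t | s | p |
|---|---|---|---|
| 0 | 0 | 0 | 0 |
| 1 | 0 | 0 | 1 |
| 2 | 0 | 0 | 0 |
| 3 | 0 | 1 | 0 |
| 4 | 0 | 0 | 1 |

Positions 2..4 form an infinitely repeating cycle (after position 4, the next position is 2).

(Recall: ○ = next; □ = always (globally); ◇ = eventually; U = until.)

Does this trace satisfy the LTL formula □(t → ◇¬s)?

t → ◇¬s holds at every position 0..4, and those are all positions ever visited, so □(t → ◇¬s) holds.

Holds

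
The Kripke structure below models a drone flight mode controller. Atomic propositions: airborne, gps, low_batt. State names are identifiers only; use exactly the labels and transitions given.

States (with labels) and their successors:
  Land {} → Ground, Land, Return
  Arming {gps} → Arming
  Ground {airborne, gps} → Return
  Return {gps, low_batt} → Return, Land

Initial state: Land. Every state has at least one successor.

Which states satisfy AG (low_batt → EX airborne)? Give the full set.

{Arming}

States satisfying low_batt → EX airborne: {Land, Arming, Ground}.
States satisfying AG (low_batt → EX airborne): {Arming}.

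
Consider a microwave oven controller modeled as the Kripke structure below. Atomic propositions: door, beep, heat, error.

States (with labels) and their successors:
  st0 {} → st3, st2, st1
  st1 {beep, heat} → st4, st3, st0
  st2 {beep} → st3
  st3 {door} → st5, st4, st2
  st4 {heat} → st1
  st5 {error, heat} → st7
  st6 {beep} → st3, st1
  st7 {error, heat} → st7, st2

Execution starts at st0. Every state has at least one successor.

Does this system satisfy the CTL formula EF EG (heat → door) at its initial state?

States satisfying EG (heat → door): {st0, st2, st3, st6}.
States satisfying EF EG (heat → door): {st0, st1, st2, st3, st4, st5, st6, st7}.
Some path from st0 reaches a state where EG (heat → door) holds.
st0 ∈ Sat(EF EG (heat → door)).

Satisfied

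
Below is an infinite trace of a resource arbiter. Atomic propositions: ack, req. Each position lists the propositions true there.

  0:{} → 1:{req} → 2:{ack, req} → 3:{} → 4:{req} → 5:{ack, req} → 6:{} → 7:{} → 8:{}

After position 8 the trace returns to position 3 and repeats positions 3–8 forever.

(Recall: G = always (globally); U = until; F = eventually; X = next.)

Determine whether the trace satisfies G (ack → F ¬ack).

ack → F ¬ack holds at every position 0..8, and those are all positions ever visited, so G (ack → F ¬ack) holds.
Positions where ack holds: 2, 5.
Check F ¬ack at each: 2→ok, 5→ok.

Satisfied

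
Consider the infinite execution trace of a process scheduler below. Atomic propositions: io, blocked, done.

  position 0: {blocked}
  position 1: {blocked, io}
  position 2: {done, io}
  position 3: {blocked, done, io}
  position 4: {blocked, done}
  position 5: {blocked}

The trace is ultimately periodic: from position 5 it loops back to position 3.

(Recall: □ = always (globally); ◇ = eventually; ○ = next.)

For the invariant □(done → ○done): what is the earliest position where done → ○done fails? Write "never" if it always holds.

4

Check done → ○done at each position in order: 0 ✓, 1 ✓, 2 ✓, 3 ✓.
At position 4 the labels are {blocked, done} and the next position 5 has {blocked}, so done → ○done is false there. This is the first violation.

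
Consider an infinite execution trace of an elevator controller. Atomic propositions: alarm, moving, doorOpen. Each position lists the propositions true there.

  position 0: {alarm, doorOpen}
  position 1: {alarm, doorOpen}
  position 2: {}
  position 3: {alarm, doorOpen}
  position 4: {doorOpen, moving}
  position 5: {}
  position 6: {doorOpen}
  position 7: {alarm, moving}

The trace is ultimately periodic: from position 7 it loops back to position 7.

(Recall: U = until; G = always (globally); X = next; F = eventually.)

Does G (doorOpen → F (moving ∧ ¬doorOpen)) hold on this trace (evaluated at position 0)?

doorOpen → F (moving ∧ ¬doorOpen) holds at every position 0..7, and those are all positions ever visited, so G (doorOpen → F (moving ∧ ¬doorOpen)) holds.
Positions where doorOpen holds: 0, 1, 3, 4, 6.
Check F (moving ∧ ¬doorOpen) at each: 0→ok, 1→ok, 3→ok, 4→ok, 6→ok.

Satisfied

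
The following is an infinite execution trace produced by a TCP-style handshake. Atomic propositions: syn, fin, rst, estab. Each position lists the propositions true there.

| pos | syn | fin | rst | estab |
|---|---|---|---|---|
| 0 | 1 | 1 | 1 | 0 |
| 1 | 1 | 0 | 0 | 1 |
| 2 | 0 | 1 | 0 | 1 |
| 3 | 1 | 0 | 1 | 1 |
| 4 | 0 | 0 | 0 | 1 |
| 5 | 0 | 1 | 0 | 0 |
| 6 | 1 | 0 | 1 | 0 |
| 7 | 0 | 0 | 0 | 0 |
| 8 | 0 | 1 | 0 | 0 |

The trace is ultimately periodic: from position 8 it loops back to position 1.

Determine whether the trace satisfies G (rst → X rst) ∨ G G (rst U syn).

No

rst → X rst must hold at every position from 0 onward. It fails at position 0, so G (rst → X rst) is false.
Positions where rst holds: 0, 3, 6.
Check X rst at each: 0→fails, 3→fails, 6→fails.
G (rst U syn) must hold at every position from 0 onward. It fails at position 0, so G G (rst U syn) is false.
At position 0: G (rst → X rst) is false; G G (rst U syn) is false; so G (rst → X rst) ∨ G G (rst U syn) is false.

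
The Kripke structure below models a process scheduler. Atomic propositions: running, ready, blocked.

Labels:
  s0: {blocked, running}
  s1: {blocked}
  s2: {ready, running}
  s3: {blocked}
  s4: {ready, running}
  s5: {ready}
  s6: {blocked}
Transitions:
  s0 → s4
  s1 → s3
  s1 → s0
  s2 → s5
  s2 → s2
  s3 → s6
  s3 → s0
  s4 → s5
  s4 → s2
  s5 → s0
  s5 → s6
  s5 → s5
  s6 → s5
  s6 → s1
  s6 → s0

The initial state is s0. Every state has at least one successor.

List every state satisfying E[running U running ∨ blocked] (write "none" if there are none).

{s0, s1, s2, s3, s4, s6}

States satisfying running: {s0, s2, s4}.
States satisfying running ∨ blocked: {s0, s1, s2, s3, s4, s6}.
States satisfying E[running U running ∨ blocked]: {s0, s1, s2, s3, s4, s6}.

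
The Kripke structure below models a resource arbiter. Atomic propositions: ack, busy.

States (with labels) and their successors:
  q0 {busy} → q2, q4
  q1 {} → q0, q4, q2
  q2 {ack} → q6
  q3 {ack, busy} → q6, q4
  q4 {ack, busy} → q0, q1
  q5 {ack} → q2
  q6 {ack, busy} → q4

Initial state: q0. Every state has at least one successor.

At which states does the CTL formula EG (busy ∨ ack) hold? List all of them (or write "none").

{q0, q2, q3, q4, q5, q6}

States satisfying busy ∨ ack: {q0, q2, q3, q4, q5, q6}.
States satisfying EG (busy ∨ ack): {q0, q2, q3, q4, q5, q6}.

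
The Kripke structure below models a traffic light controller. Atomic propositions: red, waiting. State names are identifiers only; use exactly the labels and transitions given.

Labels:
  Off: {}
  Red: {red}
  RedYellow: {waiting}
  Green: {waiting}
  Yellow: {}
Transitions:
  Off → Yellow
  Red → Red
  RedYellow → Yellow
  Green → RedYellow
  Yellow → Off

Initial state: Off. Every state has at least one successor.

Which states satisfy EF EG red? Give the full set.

{Red}

States satisfying EG red: {Red}.
States satisfying EF EG red: {Red}.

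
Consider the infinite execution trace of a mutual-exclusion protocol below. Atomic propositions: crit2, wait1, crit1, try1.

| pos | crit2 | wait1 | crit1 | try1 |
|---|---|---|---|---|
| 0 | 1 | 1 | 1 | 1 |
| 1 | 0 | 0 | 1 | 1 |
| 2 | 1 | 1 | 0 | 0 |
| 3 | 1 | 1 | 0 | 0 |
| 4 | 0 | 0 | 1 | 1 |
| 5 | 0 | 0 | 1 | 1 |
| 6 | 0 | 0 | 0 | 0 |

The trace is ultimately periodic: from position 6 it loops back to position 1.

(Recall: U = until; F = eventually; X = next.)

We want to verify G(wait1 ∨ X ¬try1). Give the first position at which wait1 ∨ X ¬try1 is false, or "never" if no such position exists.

4

Check wait1 ∨ X ¬try1 at each position in order: 0 ✓, 1 ✓, 2 ✓, 3 ✓.
At position 4 the labels are {crit1, try1} and the next position 5 has {crit1, try1}, so wait1 ∨ X ¬try1 is false there. This is the first violation.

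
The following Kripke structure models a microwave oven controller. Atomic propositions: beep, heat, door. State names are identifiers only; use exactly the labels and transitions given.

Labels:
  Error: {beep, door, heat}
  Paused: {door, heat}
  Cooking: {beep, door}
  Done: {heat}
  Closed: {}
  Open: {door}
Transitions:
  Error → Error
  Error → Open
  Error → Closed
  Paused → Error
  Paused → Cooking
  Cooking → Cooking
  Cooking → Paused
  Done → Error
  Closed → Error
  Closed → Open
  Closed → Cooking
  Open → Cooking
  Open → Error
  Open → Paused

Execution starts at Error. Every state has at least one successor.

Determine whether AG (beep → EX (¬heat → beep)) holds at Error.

States satisfying beep → EX (¬heat → beep): {Error, Paused, Cooking, Done, Closed, Open}.
States satisfying AG (beep → EX (¬heat → beep)): {Error, Paused, Cooking, Done, Closed, Open}.
Every state reachable from Error satisfies beep → EX (¬heat → beep).
Error ∈ Sat(AG (beep → EX (¬heat → beep))).

Yes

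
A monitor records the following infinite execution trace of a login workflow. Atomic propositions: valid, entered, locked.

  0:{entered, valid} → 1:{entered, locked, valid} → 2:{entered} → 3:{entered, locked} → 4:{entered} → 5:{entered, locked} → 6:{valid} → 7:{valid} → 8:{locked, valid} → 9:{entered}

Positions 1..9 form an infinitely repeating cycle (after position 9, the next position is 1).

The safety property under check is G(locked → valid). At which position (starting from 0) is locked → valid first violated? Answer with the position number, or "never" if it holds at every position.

3

Check locked → valid at each position in order: 0 ✓, 1 ✓, 2 ✓.
At position 3 the labels are {entered, locked}, so locked → valid is false there. This is the first violation.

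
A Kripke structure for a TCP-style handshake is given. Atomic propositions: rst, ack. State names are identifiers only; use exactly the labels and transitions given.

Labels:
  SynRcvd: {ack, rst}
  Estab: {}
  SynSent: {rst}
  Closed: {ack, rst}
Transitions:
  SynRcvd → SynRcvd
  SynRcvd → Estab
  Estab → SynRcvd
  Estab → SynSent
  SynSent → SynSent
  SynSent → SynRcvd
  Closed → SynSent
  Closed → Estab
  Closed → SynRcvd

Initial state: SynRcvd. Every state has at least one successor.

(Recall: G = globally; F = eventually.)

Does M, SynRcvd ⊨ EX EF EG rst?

States satisfying EF EG rst: {SynRcvd, Estab, SynSent, Closed}.
States satisfying EX EF EG rst: {SynRcvd, Estab, SynSent, Closed}.
SynRcvd ∈ Sat(EX EF EG rst).

Satisfied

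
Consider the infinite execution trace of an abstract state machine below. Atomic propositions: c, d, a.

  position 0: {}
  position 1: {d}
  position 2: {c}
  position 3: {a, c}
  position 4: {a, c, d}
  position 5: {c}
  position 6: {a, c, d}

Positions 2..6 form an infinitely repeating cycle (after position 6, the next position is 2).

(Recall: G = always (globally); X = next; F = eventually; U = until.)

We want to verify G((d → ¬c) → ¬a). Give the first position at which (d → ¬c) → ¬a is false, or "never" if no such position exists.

3

Check (d → ¬c) → ¬a at each position in order: 0 ✓, 1 ✓, 2 ✓.
At position 3 the labels are {a, c}, so (d → ¬c) → ¬a is false there. This is the first violation.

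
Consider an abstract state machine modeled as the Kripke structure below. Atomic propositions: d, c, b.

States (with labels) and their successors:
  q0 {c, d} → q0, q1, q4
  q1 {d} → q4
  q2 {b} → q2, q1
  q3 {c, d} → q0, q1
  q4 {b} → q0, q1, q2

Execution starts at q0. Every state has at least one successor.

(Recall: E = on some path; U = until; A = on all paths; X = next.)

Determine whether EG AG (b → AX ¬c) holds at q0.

Does not hold

States satisfying AG (b → AX ¬c): ∅.
States satisfying EG AG (b → AX ¬c): ∅.
No suitable path/successor from q0 witnesses the formula.
q0 ∉ Sat(EG AG (b → AX ¬c)).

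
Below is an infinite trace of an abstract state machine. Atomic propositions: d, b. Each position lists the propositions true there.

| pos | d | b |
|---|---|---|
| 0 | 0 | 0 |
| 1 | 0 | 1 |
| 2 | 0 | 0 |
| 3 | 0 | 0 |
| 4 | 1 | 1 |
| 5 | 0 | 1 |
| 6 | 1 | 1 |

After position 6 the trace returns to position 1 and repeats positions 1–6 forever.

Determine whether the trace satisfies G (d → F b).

Satisfied

d → F b holds at every position 0..6, and those are all positions ever visited, so G (d → F b) holds.
Positions where d holds: 4, 6.
Check F b at each: 4→ok, 6→ok.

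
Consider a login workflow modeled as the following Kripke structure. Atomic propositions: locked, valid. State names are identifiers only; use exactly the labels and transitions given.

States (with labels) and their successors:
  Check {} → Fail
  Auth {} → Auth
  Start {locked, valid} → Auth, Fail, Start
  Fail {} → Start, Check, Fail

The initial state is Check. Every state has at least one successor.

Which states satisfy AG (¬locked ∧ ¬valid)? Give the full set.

States satisfying ¬locked ∧ ¬valid: {Check, Auth, Fail}.
States satisfying AG (¬locked ∧ ¬valid): {Auth}.

{Auth}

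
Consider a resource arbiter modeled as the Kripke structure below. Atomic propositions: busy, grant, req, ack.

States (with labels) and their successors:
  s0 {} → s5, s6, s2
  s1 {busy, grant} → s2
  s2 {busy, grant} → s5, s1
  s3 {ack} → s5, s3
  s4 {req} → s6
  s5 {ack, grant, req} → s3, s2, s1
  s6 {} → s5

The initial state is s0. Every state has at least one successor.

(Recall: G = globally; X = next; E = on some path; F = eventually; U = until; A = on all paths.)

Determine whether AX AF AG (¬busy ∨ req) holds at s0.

Does not hold

States satisfying AF AG (¬busy ∨ req): ∅.
States satisfying AX AF AG (¬busy ∨ req): ∅.
s0 ∉ Sat(AX AF AG (¬busy ∨ req)).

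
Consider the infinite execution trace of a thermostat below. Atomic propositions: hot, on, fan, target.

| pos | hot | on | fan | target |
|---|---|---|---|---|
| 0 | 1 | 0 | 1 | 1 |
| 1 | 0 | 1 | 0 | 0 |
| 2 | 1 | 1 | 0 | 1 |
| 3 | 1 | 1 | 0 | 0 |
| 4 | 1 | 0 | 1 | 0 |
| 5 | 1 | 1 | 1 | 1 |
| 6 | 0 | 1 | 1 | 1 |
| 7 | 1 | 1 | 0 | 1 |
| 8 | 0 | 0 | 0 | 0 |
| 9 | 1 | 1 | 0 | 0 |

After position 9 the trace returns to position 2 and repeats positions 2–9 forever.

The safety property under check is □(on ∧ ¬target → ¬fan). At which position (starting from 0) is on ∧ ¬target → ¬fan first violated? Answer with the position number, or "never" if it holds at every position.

never

on ∧ ¬target → ¬fan holds at every position 0..9, and those are all the positions the trace ever visits, so the invariant □(on ∧ ¬target → ¬fan) is never violated.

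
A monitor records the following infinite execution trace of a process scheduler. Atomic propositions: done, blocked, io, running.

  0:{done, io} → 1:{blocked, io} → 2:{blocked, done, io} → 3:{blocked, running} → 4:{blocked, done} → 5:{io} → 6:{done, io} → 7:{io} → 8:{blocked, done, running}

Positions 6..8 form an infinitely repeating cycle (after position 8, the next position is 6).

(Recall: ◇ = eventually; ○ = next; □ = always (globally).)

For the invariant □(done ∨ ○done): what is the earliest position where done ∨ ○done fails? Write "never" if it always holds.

never

done ∨ ○done holds at every position 0..8, and those are all the positions the trace ever visits, so the invariant □(done ∨ ○done) is never violated.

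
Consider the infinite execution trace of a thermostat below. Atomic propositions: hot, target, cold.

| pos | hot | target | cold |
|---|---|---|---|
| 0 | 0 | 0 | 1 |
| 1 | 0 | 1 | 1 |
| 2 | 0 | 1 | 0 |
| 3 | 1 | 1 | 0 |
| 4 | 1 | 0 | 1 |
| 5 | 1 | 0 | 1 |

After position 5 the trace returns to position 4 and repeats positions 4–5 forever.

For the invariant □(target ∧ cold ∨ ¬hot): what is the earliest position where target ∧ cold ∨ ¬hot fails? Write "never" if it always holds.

Check target ∧ cold ∨ ¬hot at each position in order: 0 ✓, 1 ✓, 2 ✓.
At position 3 the labels are {hot, target}, so target ∧ cold ∨ ¬hot is false there. This is the first violation.

3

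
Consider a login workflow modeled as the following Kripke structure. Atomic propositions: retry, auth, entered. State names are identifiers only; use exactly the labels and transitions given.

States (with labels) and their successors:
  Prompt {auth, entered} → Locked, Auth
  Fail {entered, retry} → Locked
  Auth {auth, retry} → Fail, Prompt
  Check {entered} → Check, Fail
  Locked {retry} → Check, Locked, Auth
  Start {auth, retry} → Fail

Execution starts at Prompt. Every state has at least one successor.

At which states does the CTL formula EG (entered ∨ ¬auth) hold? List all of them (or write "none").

{Prompt, Fail, Check, Locked}

States satisfying entered ∨ ¬auth: {Prompt, Fail, Check, Locked}.
States satisfying EG (entered ∨ ¬auth): {Prompt, Fail, Check, Locked}.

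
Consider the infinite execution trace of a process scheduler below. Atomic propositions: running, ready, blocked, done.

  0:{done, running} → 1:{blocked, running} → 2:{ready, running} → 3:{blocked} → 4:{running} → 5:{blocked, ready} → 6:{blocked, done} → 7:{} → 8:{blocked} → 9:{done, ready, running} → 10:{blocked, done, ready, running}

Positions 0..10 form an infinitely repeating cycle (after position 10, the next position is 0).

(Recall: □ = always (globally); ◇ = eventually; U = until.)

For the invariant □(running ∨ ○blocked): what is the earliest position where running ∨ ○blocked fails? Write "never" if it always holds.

Check running ∨ ○blocked at each position in order: 0 ✓, 1 ✓, 2 ✓.
At position 3 the labels are {blocked} and the next position 4 has {running}, so running ∨ ○blocked is false there. This is the first violation.

3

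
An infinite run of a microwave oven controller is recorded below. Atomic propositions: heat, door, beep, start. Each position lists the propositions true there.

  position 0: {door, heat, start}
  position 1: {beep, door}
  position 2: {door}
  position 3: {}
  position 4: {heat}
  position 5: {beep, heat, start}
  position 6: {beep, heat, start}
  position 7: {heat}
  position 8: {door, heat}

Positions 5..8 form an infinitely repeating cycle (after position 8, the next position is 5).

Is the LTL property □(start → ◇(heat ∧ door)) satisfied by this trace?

Holds

start → ◇(heat ∧ door) holds at every position 0..8, and those are all positions ever visited, so □(start → ◇(heat ∧ door)) holds.
Positions where start holds: 0, 5, 6.
Check ◇(heat ∧ door) at each: 0→ok, 5→ok, 6→ok.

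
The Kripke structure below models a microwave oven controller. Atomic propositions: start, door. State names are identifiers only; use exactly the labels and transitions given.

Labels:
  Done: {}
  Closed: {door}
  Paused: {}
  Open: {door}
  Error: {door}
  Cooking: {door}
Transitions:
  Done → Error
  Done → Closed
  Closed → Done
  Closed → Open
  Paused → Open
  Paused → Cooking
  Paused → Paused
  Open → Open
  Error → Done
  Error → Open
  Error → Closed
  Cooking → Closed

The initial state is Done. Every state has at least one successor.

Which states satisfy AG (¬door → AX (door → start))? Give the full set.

States satisfying ¬door → AX (door → start): {Closed, Open, Error, Cooking}.
States satisfying AG (¬door → AX (door → start)): {Open}.

{Open}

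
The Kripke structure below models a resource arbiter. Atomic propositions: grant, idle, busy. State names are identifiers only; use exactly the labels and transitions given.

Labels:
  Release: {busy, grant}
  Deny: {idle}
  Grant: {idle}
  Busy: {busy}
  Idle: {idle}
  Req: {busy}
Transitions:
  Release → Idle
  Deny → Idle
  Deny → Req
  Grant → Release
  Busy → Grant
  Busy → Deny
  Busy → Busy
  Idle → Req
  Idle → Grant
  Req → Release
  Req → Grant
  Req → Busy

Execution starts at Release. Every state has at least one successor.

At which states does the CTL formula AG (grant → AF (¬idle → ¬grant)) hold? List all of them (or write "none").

States satisfying grant → AF (¬idle → ¬grant): {Release, Deny, Grant, Busy, Idle, Req}.
States satisfying AG (grant → AF (¬idle → ¬grant)): {Release, Deny, Grant, Busy, Idle, Req}.

{Release, Deny, Grant, Busy, Idle, Req}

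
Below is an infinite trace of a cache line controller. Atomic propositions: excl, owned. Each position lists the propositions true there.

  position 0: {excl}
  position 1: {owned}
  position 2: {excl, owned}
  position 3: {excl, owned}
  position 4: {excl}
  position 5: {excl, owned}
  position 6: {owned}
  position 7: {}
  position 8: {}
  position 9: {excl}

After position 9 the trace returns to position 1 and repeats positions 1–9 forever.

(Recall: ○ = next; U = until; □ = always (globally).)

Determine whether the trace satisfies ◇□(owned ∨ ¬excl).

Violated

□(owned ∨ ¬excl) is false at every position 0..9, so it never becomes true and ◇□(owned ∨ ¬excl) fails.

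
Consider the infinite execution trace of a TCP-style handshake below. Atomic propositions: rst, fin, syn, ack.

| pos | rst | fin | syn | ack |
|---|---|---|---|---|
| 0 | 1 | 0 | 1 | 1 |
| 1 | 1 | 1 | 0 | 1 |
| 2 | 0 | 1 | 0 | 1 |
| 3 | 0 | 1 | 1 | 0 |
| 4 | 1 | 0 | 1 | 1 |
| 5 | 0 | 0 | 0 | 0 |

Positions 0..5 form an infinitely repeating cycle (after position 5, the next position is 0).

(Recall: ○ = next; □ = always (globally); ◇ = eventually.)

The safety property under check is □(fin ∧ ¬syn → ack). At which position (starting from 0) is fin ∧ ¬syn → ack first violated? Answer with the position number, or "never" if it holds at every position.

fin ∧ ¬syn → ack holds at every position 0..5, and those are all the positions the trace ever visits, so the invariant □(fin ∧ ¬syn → ack) is never violated.

never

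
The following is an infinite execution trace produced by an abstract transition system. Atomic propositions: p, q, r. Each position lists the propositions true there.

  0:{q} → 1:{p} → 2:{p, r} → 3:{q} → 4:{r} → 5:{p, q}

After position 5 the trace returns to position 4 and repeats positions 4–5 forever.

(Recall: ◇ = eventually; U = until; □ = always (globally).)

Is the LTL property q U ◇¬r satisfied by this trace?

Walking from position 0: ◇¬r first holds at position 0, and q holds at every earlier position along the way, so q U ◇¬r holds.

Satisfied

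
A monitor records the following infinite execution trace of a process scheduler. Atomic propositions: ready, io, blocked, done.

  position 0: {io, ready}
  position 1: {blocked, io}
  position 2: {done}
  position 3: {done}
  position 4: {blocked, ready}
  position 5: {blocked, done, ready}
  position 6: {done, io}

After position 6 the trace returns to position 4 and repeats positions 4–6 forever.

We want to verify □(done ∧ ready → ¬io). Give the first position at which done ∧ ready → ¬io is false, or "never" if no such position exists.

never

done ∧ ready → ¬io holds at every position 0..6, and those are all the positions the trace ever visits, so the invariant □(done ∧ ready → ¬io) is never violated.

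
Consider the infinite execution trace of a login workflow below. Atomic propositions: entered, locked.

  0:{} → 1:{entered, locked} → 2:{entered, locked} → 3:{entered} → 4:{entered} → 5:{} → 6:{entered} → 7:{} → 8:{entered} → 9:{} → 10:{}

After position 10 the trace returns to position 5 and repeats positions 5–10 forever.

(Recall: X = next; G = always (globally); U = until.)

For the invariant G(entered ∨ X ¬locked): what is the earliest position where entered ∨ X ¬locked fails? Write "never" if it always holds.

At position 0 the labels are {} and the next position 1 has {entered, locked}, so entered ∨ X ¬locked is false there. This is the first violation.

0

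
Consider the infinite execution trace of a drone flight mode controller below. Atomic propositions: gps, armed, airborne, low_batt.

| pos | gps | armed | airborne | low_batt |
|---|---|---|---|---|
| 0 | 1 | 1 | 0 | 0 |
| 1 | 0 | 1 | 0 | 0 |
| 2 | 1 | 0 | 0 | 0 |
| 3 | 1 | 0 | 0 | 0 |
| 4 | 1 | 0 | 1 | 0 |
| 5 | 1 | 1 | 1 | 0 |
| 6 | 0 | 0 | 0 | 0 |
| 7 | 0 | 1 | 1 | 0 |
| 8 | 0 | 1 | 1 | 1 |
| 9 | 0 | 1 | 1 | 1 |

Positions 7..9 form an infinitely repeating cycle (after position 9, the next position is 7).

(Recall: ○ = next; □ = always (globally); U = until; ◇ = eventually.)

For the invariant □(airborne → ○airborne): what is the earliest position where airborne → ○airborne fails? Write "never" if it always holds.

Check airborne → ○airborne at each position in order: 0 ✓, 1 ✓, 2 ✓, 3 ✓, 4 ✓.
At position 5 the labels are {airborne, armed, gps} and the next position 6 has {}, so airborne → ○airborne is false there. This is the first violation.

5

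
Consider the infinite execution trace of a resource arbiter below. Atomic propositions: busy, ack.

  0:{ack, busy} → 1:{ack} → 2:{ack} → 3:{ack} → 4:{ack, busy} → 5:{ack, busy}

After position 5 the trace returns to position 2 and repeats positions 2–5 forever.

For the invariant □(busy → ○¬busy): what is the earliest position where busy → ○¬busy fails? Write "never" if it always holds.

4

Check busy → ○¬busy at each position in order: 0 ✓, 1 ✓, 2 ✓, 3 ✓.
At position 4 the labels are {ack, busy} and the next position 5 has {ack, busy}, so busy → ○¬busy is false there. This is the first violation.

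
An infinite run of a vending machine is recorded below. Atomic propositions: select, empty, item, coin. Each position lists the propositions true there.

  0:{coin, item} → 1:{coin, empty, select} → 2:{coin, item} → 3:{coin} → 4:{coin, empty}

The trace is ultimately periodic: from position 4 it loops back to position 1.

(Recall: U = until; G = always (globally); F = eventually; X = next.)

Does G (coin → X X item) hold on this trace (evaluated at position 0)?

coin → X X item must hold at every position from 0 onward. It fails at position 1, so G (coin → X X item) is false.
Positions where coin holds: 0, 1, 2, 3, 4.
Check X X item at each: 0→ok, 1→fails, 2→fails, 3→fails, 4→ok.

No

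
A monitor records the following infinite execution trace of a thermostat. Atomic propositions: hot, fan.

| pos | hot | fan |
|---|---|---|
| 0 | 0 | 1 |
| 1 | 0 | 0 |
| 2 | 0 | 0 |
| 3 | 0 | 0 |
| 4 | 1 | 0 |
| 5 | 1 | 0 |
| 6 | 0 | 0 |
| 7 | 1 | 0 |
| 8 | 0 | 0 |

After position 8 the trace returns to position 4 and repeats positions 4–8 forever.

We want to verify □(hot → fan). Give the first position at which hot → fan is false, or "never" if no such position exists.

4

Check hot → fan at each position in order: 0 ✓, 1 ✓, 2 ✓, 3 ✓.
At position 4 the labels are {hot}, so hot → fan is false there. This is the first violation.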